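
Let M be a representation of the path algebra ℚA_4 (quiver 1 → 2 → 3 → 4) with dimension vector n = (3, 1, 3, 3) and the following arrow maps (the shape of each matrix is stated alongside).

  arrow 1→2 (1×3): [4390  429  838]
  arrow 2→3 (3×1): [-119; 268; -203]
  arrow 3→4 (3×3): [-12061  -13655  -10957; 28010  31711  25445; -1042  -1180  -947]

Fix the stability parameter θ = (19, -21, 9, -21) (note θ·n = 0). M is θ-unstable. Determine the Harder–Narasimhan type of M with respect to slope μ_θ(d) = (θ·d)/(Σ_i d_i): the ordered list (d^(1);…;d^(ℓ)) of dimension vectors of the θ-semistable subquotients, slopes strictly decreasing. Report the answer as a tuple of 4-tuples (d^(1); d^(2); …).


Via rank(M_{q-1}∘⋯∘M_p): M ≅ I[1,1]^2, I[1,4], I[3,4]^2.
μ_θ-semistable layers: μ^(1)=19; μ^(2)=-7/2; μ^(3)=-6

((2, 0, 0, 0); (1, 1, 1, 1); (0, 0, 2, 2))


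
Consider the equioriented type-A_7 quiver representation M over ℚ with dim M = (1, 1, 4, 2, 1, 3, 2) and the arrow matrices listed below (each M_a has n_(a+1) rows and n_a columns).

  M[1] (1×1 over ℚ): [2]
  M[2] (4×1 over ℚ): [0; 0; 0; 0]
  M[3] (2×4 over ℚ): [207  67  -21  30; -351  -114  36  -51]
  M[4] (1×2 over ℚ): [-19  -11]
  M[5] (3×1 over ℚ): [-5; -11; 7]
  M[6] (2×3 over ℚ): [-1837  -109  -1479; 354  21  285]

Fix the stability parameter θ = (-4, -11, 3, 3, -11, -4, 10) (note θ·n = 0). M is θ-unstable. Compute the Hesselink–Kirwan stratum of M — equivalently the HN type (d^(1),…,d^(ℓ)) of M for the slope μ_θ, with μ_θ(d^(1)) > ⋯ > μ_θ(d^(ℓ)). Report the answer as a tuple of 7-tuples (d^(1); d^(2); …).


Via rank(M_{q-1}∘⋯∘M_p): M ≅ I[1,2], I[3,3]^2, I[3,4], I[3,7], I[6,6], I[6,7].
μ_θ-semistable layers: μ^(1)=10; μ^(2)=3; μ^(3)=-9/4; μ^(4)=-4; μ^(5)=-15/2

((0, 0, 0, 0, 0, 0, 2); (0, 0, 3, 1, 0, 0, 0); (0, 0, 1, 1, 1, 1, 0); (0, 0, 0, 0, 0, 2, 0); (1, 1, 0, 0, 0, 0, 0))


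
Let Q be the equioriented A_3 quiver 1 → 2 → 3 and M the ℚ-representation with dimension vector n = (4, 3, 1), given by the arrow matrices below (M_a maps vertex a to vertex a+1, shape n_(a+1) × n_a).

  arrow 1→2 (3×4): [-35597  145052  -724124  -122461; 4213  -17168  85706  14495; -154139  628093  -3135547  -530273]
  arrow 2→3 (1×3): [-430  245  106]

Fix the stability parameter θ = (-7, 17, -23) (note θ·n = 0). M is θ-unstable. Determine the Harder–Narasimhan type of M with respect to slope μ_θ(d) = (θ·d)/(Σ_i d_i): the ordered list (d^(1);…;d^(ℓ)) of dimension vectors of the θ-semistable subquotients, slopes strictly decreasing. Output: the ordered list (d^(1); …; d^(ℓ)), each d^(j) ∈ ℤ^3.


Barcode: M ≅ I[1,1], I[1,2]^2, I[1,3]. HN layers by μ_θ (3 steps, strictly decreasing):
  μ^(1)=17; μ^(2)=-3; μ^(3)=-7

((0, 2, 0); (0, 1, 1); (4, 0, 0))


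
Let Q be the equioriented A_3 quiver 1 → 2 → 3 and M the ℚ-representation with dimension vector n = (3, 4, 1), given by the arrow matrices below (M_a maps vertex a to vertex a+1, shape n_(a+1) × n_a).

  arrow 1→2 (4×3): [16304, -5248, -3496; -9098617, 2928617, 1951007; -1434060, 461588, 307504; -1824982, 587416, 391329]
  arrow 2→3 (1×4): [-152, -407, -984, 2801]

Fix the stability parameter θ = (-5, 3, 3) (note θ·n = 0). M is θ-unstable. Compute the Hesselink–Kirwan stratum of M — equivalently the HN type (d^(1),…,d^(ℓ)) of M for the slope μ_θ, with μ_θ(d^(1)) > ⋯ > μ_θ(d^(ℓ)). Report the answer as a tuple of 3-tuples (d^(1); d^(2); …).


Barcode: M ≅ I[1,1], I[1,2], I[1,3], I[2,2]^2. HN layers by μ_θ (2 steps, strictly decreasing):
  μ^(1)=3; μ^(2)=-5

((0, 4, 1); (3, 0, 0))


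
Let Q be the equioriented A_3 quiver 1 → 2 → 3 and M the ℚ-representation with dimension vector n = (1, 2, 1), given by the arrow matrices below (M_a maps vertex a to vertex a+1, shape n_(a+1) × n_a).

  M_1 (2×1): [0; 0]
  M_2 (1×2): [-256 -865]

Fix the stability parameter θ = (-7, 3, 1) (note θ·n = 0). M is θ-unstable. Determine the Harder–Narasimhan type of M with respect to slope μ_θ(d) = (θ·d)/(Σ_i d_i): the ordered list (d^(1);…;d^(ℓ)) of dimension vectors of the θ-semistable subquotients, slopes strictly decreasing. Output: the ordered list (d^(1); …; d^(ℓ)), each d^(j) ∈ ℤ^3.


Interval decomposition of M: I[1,1], I[2,2], I[2,3].
HN type (ℓ=3): μ^(1)=3; μ^(2)=2; μ^(3)=-7

((0, 1, 0); (0, 1, 1); (1, 0, 0))


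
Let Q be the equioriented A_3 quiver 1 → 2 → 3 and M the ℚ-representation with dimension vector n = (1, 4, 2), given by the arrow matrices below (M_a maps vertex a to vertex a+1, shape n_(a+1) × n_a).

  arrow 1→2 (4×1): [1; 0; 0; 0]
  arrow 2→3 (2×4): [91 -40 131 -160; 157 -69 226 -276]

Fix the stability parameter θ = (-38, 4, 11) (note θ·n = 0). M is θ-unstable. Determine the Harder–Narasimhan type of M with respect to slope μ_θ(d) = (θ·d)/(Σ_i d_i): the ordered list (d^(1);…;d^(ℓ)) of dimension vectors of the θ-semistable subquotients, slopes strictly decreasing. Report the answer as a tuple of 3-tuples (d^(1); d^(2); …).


Barcode: M ≅ I[1,3], I[2,2]^2, I[2,3]. HN layers by μ_θ (3 steps, strictly decreasing):
  μ^(1)=11; μ^(2)=4; μ^(3)=-38

((0, 0, 2); (0, 4, 0); (1, 0, 0))


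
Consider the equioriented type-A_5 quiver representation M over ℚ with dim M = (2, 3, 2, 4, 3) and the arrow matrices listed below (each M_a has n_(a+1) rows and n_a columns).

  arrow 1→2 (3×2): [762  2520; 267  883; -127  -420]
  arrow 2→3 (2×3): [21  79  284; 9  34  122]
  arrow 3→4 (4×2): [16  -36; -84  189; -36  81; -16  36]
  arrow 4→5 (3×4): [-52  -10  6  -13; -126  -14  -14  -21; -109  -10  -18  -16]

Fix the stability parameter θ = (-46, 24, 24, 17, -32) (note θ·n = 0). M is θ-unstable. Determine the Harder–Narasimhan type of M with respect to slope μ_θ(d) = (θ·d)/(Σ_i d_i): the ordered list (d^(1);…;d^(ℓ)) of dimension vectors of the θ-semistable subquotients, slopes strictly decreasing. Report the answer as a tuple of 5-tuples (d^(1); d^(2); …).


Barcode: M ≅ I[1,2], I[1,4], I[2,3], I[4,4], I[4,5]^2, I[5,5]. HN layers by μ_θ (6 steps, strictly decreasing):
  μ^(1)=24; μ^(2)=65/3; μ^(3)=17; μ^(4)=-15/2; μ^(5)=-32; μ^(6)=-46

((0, 2, 1, 0, 0); (0, 1, 1, 1, 0); (0, 0, 0, 1, 0); (0, 0, 0, 2, 2); (0, 0, 0, 0, 1); (2, 0, 0, 0, 0))


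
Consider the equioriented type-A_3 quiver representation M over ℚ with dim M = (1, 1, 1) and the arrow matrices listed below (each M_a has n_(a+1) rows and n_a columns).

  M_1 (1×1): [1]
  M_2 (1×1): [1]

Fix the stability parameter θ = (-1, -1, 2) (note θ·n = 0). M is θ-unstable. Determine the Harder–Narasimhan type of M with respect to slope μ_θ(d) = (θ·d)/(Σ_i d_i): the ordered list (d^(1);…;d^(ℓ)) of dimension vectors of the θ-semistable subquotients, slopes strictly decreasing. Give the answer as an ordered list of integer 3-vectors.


Barcode: M ≅ I[1,3]. HN layers by μ_θ (2 steps, strictly decreasing):
  μ^(1)=2; μ^(2)=-1

((0, 0, 1); (1, 1, 0))


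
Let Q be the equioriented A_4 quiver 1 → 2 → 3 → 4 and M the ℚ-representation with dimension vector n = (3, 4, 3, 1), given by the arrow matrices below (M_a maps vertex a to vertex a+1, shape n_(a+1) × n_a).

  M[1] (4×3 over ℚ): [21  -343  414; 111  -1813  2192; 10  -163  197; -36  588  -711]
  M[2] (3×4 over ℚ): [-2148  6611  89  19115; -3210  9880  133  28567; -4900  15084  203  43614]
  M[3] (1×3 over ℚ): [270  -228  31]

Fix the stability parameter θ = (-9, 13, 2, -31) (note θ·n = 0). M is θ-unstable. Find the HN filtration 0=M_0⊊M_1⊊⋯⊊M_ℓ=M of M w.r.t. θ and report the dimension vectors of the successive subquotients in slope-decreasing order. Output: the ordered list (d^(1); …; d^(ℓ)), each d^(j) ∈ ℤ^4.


Barcode: M ≅ I[1,3]^2, I[1,4], I[2,2]. HN layers by μ_θ (4 steps, strictly decreasing):
  μ^(1)=13; μ^(2)=15/2; μ^(3)=-16/3; μ^(4)=-9

((0, 1, 0, 0); (0, 2, 2, 0); (0, 1, 1, 1); (3, 0, 0, 0))


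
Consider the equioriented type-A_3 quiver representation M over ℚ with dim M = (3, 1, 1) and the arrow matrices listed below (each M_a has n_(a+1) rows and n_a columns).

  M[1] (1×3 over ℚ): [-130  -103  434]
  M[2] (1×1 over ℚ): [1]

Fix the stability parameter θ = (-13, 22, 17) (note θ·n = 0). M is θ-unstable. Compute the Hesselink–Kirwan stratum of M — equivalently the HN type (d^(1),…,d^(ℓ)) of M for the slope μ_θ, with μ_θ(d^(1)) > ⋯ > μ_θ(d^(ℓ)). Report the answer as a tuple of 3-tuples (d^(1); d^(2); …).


Via rank(M_{q-1}∘⋯∘M_p): M ≅ I[1,1]^2, I[1,3].
μ_θ-semistable layers: μ^(1)=39/2; μ^(2)=-13

((0, 1, 1); (3, 0, 0))


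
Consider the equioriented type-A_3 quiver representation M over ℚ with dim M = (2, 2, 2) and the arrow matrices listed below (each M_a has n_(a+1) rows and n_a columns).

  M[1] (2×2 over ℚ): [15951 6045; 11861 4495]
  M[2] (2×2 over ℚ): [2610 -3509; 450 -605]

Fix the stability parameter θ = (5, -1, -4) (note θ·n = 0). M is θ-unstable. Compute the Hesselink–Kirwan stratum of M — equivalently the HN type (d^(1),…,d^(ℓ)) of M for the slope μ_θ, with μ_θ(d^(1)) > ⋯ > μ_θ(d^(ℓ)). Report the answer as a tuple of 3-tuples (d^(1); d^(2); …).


Interval decomposition of M: I[1,1], I[1,3], I[2,2], I[3,3].
HN type (ℓ=4): μ^(1)=5; μ^(2)=0; μ^(3)=-1; μ^(4)=-4

((1, 0, 0); (1, 1, 1); (0, 1, 0); (0, 0, 1))


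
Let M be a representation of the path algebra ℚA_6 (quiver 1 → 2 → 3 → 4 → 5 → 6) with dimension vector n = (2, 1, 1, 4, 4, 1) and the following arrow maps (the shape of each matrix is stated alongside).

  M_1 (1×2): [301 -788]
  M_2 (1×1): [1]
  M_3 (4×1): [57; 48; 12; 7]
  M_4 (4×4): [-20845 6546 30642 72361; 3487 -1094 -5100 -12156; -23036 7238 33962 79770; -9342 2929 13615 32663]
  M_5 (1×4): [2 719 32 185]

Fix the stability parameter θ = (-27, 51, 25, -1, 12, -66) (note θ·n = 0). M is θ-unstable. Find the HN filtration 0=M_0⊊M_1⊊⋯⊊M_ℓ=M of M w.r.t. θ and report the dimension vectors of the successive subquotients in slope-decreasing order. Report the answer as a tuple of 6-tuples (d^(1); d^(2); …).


Interval decomposition of M: I[1,1], I[1,5], I[4,4], I[4,5], I[4,6], I[5,5].
HN type (ℓ=5): μ^(1)=87/4; μ^(2)=12; μ^(3)=-1; μ^(4)=-55/3; μ^(5)=-27

((0, 1, 1, 1, 1, 0); (0, 0, 0, 0, 2, 0); (0, 0, 0, 2, 0, 0); (0, 0, 0, 1, 1, 1); (2, 0, 0, 0, 0, 0))


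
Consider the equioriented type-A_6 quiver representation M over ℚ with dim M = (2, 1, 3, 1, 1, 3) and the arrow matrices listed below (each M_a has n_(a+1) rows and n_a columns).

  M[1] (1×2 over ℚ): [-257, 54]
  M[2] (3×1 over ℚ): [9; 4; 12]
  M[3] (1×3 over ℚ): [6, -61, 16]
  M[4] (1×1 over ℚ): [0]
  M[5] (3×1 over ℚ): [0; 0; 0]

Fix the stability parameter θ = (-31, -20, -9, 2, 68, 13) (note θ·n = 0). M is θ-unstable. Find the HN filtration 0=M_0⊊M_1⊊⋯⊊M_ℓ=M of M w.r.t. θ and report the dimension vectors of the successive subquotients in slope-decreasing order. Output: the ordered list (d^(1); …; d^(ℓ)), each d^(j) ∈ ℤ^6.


Via rank(M_{q-1}∘⋯∘M_p): M ≅ I[1,1], I[1,4], I[3,3]^2, I[5,5], I[6,6]^3.
μ_θ-semistable layers: μ^(1)=68; μ^(2)=13; μ^(3)=2; μ^(4)=-9; μ^(5)=-20; μ^(6)=-31

((0, 0, 0, 0, 1, 0); (0, 0, 0, 0, 0, 3); (0, 0, 0, 1, 0, 0); (0, 0, 3, 0, 0, 0); (0, 1, 0, 0, 0, 0); (2, 0, 0, 0, 0, 0))


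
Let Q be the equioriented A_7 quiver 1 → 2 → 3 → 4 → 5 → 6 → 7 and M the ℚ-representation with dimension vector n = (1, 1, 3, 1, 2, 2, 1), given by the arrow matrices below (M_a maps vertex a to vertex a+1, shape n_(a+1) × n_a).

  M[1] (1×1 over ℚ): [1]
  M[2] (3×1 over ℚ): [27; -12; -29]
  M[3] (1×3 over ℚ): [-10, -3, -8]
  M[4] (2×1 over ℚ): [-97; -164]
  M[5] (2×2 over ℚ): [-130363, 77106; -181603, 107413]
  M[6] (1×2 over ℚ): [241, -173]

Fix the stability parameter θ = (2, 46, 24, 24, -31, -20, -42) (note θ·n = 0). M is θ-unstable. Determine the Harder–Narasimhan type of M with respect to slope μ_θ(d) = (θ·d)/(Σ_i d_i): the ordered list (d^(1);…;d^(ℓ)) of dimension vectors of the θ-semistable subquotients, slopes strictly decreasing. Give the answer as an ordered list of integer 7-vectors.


Barcode: M ≅ I[1,6], I[3,3]^2, I[5,7]. HN layers by μ_θ (4 steps, strictly decreasing):
  μ^(1)=24; μ^(2)=43/5; μ^(3)=2; μ^(4)=-31

((0, 0, 2, 0, 0, 0, 0); (0, 1, 1, 1, 1, 1, 0); (1, 0, 0, 0, 0, 0, 0); (0, 0, 0, 0, 1, 1, 1))


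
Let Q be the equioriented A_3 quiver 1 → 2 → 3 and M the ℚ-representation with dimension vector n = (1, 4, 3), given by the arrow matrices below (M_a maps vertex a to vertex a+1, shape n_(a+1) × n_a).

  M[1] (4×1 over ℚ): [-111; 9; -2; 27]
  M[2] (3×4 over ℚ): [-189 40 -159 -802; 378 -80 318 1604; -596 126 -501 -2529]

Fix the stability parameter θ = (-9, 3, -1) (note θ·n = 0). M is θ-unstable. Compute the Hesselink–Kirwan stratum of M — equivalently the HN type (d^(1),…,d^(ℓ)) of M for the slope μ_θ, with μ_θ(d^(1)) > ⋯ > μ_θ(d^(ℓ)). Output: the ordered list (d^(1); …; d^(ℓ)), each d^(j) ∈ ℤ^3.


Via rank(M_{q-1}∘⋯∘M_p): M ≅ I[1,3], I[2,2]^2, I[2,3], I[3,3].
μ_θ-semistable layers: μ^(1)=3; μ^(2)=1; μ^(3)=-1; μ^(4)=-9

((0, 2, 0); (0, 2, 2); (0, 0, 1); (1, 0, 0))


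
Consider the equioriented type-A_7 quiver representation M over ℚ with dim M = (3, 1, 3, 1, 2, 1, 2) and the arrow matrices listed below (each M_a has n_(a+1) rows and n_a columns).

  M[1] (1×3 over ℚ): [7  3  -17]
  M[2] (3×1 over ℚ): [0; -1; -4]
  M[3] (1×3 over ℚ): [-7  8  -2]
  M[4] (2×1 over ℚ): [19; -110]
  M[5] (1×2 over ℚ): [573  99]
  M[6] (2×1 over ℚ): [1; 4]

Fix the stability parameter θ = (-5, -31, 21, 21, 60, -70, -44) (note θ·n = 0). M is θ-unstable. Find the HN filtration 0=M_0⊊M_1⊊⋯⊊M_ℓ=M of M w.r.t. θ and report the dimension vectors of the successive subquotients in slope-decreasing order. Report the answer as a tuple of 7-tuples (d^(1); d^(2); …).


Interval decomposition of M: I[1,1]^2, I[1,3], I[3,3], I[3,7], I[5,5], I[7,7].
HN type (ℓ=6): μ^(1)=60; μ^(2)=21; μ^(3)=-12/5; μ^(4)=-5; μ^(5)=-18; μ^(6)=-44

((0, 0, 0, 0, 1, 0, 0); (0, 0, 2, 0, 0, 0, 0); (0, 0, 1, 1, 1, 1, 1); (2, 0, 0, 0, 0, 0, 0); (1, 1, 0, 0, 0, 0, 0); (0, 0, 0, 0, 0, 0, 1))


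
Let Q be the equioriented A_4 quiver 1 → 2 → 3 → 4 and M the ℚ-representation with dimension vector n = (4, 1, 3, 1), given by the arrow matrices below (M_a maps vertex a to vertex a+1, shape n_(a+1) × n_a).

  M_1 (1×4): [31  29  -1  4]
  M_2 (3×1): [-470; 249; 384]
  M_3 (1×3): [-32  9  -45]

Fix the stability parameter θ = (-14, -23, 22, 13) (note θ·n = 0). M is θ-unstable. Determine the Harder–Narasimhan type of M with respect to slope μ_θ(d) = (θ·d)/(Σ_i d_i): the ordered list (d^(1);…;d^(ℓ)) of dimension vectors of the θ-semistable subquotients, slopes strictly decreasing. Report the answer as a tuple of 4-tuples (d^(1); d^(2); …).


Barcode: M ≅ I[1,1]^3, I[1,4], I[3,3]^2. HN layers by μ_θ (4 steps, strictly decreasing):
  μ^(1)=22; μ^(2)=35/2; μ^(3)=-14; μ^(4)=-37/2

((0, 0, 2, 0); (0, 0, 1, 1); (3, 0, 0, 0); (1, 1, 0, 0))


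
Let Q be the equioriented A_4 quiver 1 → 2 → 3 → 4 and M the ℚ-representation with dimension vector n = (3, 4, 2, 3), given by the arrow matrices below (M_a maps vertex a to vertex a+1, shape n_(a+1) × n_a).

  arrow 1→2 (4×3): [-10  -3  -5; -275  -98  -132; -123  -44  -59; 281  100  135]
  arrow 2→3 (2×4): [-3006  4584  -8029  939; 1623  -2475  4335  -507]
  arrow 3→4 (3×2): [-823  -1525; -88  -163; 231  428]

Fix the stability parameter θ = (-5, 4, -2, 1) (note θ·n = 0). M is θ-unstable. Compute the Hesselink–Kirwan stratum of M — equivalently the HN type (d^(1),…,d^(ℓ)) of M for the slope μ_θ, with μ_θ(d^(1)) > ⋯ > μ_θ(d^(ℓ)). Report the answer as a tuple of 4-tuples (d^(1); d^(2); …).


Via rank(M_{q-1}∘⋯∘M_p): M ≅ I[1,2], I[1,4]^2, I[2,2], I[4,4].
μ_θ-semistable layers: μ^(1)=4; μ^(2)=1; μ^(3)=-5

((0, 2, 0, 0); (0, 2, 2, 3); (3, 0, 0, 0))


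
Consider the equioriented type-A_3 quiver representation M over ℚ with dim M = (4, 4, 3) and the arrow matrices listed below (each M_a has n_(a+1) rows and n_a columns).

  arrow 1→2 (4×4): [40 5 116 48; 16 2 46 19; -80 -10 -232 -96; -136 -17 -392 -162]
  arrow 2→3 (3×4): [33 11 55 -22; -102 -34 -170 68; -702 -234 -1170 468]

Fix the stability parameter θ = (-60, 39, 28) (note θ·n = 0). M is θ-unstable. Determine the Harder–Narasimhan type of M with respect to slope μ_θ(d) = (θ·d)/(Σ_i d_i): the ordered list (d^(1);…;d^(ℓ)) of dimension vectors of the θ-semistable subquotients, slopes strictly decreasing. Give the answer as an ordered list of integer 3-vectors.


Interval decomposition of M: I[1,1]^2, I[1,2], I[1,3], I[2,2]^2, I[3,3]^2.
HN type (ℓ=4): μ^(1)=39; μ^(2)=67/2; μ^(3)=28; μ^(4)=-60

((0, 3, 0); (0, 1, 1); (0, 0, 2); (4, 0, 0))


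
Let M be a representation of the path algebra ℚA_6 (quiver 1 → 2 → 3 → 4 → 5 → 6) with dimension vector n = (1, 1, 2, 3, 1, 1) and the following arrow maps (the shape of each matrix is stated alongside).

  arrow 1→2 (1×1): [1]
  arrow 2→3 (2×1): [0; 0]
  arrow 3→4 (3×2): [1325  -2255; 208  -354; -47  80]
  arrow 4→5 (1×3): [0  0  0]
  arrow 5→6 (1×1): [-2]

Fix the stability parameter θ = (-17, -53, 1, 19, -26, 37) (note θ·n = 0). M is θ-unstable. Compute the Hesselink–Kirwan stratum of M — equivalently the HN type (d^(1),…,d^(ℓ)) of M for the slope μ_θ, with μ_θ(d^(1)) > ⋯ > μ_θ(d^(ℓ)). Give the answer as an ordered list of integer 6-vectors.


Interval decomposition of M: I[1,2], I[3,4]^2, I[4,4], I[5,6].
HN type (ℓ=5): μ^(1)=37; μ^(2)=19; μ^(3)=1; μ^(4)=-26; μ^(5)=-35

((0, 0, 0, 0, 0, 1); (0, 0, 0, 3, 0, 0); (0, 0, 2, 0, 0, 0); (0, 0, 0, 0, 1, 0); (1, 1, 0, 0, 0, 0))


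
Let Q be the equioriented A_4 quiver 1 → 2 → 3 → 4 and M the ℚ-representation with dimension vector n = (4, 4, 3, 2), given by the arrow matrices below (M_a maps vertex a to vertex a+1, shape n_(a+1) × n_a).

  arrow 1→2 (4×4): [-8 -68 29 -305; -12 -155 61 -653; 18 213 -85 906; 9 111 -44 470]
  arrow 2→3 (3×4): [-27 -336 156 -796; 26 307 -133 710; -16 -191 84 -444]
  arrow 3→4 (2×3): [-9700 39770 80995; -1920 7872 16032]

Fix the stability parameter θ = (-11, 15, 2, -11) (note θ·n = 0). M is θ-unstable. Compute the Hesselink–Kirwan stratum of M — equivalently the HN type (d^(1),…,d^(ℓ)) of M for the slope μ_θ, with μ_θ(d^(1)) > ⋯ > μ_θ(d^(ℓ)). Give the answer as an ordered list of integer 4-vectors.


Via rank(M_{q-1}∘⋯∘M_p): M ≅ I[1,2], I[1,3]^2, I[1,4], I[4,4].
μ_θ-semistable layers: μ^(1)=15; μ^(2)=17/2; μ^(3)=2; μ^(4)=-11

((0, 1, 0, 0); (0, 2, 2, 0); (0, 1, 1, 1); (4, 0, 0, 1))


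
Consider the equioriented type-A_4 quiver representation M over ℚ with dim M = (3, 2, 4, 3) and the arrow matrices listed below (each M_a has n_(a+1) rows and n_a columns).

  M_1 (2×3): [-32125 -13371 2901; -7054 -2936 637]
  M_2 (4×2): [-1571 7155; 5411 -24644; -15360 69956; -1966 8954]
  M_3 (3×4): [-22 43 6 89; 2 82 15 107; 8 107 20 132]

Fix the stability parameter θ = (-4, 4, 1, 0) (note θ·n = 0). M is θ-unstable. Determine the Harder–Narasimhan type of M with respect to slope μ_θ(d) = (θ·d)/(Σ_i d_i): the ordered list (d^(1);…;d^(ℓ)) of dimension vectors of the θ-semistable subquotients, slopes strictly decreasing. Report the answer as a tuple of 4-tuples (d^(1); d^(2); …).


Barcode: M ≅ I[1,1], I[1,3], I[1,4], I[3,4]^2. HN layers by μ_θ (4 steps, strictly decreasing):
  μ^(1)=5/2; μ^(2)=5/3; μ^(3)=1/2; μ^(4)=-4

((0, 1, 1, 0); (0, 1, 1, 1); (0, 0, 2, 2); (3, 0, 0, 0))


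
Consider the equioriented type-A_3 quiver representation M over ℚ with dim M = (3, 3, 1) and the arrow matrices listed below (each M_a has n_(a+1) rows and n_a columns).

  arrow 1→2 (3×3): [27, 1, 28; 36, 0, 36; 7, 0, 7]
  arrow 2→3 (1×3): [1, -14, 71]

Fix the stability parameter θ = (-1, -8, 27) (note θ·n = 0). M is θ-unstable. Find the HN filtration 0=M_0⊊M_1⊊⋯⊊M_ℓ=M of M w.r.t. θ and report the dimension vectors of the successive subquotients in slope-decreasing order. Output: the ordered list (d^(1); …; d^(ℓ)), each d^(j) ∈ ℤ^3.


Via rank(M_{q-1}∘⋯∘M_p): M ≅ I[1,1], I[1,2], I[1,3], I[2,2].
μ_θ-semistable layers: μ^(1)=27; μ^(2)=-1; μ^(3)=-9/2; μ^(4)=-8

((0, 0, 1); (1, 0, 0); (2, 2, 0); (0, 1, 0))


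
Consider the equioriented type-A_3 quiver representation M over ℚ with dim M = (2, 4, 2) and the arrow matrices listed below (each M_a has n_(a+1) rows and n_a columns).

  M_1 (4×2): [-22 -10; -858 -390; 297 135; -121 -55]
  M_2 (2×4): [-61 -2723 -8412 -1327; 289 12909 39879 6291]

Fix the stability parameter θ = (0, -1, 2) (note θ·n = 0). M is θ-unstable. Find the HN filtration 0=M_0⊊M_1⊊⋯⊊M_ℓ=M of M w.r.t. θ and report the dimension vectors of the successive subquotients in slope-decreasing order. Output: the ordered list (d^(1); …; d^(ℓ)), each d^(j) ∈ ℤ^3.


Barcode: M ≅ I[1,1], I[1,3], I[2,2]^2, I[2,3]. HN layers by μ_θ (4 steps, strictly decreasing):
  μ^(1)=2; μ^(2)=0; μ^(3)=-1/2; μ^(4)=-1

((0, 0, 2); (1, 0, 0); (1, 1, 0); (0, 3, 0))


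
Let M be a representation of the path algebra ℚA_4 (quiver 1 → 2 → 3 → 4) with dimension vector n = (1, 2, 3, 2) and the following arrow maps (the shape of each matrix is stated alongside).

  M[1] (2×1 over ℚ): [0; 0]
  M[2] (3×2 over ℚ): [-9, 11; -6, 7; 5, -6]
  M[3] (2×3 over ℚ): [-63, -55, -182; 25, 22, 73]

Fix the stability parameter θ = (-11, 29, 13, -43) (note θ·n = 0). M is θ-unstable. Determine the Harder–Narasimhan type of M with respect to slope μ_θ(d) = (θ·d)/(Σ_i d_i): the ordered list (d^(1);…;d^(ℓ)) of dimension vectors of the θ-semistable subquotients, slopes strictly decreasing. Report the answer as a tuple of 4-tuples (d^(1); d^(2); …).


Interval decomposition of M: I[1,1], I[2,4]^2, I[3,3].
HN type (ℓ=3): μ^(1)=13; μ^(2)=-1/3; μ^(3)=-11

((0, 0, 1, 0); (0, 2, 2, 2); (1, 0, 0, 0))


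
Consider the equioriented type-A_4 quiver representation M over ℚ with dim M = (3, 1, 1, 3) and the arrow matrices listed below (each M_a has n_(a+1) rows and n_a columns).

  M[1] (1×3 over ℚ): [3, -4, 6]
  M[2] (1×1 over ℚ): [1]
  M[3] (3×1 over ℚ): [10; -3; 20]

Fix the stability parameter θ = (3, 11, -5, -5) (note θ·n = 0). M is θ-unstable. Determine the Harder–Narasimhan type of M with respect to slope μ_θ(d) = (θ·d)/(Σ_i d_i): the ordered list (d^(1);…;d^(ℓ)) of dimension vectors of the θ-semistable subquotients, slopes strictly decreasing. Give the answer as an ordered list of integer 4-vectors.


Via rank(M_{q-1}∘⋯∘M_p): M ≅ I[1,1]^2, I[1,4], I[4,4]^2.
μ_θ-semistable layers: μ^(1)=3; μ^(2)=1; μ^(3)=-5

((2, 0, 0, 0); (1, 1, 1, 1); (0, 0, 0, 2))


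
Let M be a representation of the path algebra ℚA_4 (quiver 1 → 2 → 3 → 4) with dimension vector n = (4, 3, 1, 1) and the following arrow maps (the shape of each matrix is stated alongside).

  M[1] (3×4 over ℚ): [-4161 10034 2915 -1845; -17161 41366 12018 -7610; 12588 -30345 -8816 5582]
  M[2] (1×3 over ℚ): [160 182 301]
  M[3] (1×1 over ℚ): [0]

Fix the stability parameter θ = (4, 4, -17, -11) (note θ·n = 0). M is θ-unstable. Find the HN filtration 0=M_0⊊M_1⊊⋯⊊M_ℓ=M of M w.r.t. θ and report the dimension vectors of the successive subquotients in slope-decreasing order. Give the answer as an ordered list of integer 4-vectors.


Interval decomposition of M: I[1,1], I[1,2]^2, I[1,3], I[4,4].
HN type (ℓ=3): μ^(1)=4; μ^(2)=-3; μ^(3)=-11

((3, 2, 0, 0); (1, 1, 1, 0); (0, 0, 0, 1))


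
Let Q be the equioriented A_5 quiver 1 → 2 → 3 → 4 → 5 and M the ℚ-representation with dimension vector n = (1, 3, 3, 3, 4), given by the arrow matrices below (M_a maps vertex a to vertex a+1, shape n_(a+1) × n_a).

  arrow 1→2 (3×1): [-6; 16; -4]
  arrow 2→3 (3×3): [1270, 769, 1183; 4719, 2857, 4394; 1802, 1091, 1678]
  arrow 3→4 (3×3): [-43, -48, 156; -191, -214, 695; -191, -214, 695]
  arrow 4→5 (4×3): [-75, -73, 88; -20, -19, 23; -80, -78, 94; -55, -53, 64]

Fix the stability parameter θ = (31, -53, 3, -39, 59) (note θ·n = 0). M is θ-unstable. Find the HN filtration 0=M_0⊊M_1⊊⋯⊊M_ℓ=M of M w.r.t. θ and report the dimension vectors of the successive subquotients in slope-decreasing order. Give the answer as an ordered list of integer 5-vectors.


Via rank(M_{q-1}∘⋯∘M_p): M ≅ I[1,3], I[2,4], I[2,5], I[4,5], I[5,5]^2.
μ_θ-semistable layers: μ^(1)=59; μ^(2)=3; μ^(3)=-11; μ^(4)=-18; μ^(5)=-39; μ^(6)=-53

((0, 0, 0, 0, 4); (0, 0, 1, 0, 0); (1, 1, 0, 0, 0); (0, 0, 2, 2, 0); (0, 0, 0, 1, 0); (0, 2, 0, 0, 0))


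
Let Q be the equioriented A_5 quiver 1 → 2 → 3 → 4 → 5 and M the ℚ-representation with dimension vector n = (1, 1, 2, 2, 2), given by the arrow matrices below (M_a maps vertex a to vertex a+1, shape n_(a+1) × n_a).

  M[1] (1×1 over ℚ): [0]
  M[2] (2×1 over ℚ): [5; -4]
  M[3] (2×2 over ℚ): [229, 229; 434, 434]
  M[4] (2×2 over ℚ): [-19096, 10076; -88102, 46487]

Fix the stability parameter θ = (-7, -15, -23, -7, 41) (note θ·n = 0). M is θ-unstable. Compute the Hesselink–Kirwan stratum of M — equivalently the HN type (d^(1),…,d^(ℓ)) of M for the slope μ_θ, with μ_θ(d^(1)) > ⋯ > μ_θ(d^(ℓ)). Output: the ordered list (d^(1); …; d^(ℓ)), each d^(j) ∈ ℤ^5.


Interval decomposition of M: I[1,1], I[2,4], I[3,3], I[4,5], I[5,5].
HN type (ℓ=4): μ^(1)=41; μ^(2)=-7; μ^(3)=-19; μ^(4)=-23

((0, 0, 0, 0, 2); (1, 0, 0, 2, 0); (0, 1, 1, 0, 0); (0, 0, 1, 0, 0))


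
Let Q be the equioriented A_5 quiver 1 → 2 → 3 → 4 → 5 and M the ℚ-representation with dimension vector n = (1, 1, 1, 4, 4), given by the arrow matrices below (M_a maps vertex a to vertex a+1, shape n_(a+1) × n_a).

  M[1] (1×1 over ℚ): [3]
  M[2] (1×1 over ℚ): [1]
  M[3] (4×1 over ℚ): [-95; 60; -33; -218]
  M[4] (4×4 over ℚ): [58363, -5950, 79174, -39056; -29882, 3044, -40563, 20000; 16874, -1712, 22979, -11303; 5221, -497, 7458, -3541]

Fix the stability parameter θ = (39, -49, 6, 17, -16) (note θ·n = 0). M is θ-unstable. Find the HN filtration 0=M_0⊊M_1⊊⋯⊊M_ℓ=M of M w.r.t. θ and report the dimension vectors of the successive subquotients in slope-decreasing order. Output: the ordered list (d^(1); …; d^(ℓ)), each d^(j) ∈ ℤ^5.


Interval decomposition of M: I[1,5], I[4,5]^3.
HN type (ℓ=3): μ^(1)=7/3; μ^(2)=1/2; μ^(3)=-5

((0, 0, 1, 1, 1); (0, 0, 0, 3, 3); (1, 1, 0, 0, 0))


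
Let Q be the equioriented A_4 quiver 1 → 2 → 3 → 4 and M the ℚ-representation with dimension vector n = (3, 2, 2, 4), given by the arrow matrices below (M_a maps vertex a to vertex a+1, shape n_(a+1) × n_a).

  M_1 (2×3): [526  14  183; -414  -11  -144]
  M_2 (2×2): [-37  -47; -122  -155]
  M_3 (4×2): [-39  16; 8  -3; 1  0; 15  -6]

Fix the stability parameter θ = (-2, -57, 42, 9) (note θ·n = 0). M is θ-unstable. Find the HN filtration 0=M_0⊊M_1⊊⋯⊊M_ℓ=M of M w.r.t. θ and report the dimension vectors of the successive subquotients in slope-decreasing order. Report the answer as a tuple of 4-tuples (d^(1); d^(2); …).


Via rank(M_{q-1}∘⋯∘M_p): M ≅ I[1,1], I[1,4]^2, I[4,4]^2.
μ_θ-semistable layers: μ^(1)=51/2; μ^(2)=9; μ^(3)=-2; μ^(4)=-59/2

((0, 0, 2, 2); (0, 0, 0, 2); (1, 0, 0, 0); (2, 2, 0, 0))


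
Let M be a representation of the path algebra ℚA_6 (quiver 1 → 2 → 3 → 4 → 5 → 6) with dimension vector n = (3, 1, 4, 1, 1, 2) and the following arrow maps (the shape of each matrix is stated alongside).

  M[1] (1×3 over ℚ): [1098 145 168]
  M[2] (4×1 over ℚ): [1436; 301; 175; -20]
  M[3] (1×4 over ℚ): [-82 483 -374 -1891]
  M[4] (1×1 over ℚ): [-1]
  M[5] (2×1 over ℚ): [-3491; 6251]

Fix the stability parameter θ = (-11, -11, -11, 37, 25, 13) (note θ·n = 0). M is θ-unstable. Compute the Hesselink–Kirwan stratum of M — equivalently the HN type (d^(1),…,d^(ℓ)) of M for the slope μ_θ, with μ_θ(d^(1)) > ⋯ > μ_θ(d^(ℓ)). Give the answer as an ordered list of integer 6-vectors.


Via rank(M_{q-1}∘⋯∘M_p): M ≅ I[1,1]^2, I[1,6], I[3,3]^3, I[6,6].
μ_θ-semistable layers: μ^(1)=25; μ^(2)=13; μ^(3)=-11

((0, 0, 0, 1, 1, 1); (0, 0, 0, 0, 0, 1); (3, 1, 4, 0, 0, 0))


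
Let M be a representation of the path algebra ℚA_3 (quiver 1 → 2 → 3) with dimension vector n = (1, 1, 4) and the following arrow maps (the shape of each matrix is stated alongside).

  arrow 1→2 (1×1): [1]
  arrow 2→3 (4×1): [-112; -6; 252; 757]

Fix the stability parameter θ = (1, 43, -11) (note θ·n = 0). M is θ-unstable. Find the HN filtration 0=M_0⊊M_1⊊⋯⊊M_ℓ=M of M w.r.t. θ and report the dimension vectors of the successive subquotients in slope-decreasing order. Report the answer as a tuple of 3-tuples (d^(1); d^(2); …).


Barcode: M ≅ I[1,3], I[3,3]^3. HN layers by μ_θ (3 steps, strictly decreasing):
  μ^(1)=16; μ^(2)=1; μ^(3)=-11

((0, 1, 1); (1, 0, 0); (0, 0, 3))


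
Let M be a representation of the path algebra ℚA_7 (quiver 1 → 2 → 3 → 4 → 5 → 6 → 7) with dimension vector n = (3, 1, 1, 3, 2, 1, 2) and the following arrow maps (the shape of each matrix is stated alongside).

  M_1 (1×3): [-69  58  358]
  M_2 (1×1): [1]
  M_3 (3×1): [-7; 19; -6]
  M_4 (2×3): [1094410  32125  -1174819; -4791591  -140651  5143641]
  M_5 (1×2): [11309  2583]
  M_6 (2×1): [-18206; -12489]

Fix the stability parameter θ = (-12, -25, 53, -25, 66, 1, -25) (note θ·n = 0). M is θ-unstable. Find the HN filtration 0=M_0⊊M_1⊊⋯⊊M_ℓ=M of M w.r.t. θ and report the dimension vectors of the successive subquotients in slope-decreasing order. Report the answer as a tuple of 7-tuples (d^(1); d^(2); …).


Via rank(M_{q-1}∘⋯∘M_p): M ≅ I[1,1]^2, I[1,7], I[4,4], I[4,5], I[7,7].
μ_θ-semistable layers: μ^(1)=66; μ^(2)=14; μ^(3)=-12; μ^(4)=-37/2; μ^(5)=-25

((0, 0, 0, 0, 1, 0, 0); (0, 0, 1, 1, 1, 1, 1); (2, 0, 0, 0, 0, 0, 0); (1, 1, 0, 0, 0, 0, 0); (0, 0, 0, 2, 0, 0, 1))


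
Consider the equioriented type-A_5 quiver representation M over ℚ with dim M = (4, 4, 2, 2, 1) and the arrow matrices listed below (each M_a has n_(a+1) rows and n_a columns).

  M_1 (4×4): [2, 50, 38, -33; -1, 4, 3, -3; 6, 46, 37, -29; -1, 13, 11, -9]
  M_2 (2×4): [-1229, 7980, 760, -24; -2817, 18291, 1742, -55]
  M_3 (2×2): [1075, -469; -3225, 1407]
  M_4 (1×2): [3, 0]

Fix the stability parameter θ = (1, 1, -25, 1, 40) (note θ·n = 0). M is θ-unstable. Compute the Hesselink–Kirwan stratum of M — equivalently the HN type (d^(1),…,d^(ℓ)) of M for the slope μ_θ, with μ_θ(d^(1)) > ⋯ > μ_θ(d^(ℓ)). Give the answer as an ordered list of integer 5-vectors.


Barcode: M ≅ I[1,2]^2, I[1,3], I[1,5], I[4,4]. HN layers by μ_θ (3 steps, strictly decreasing):
  μ^(1)=40; μ^(2)=1; μ^(3)=-23/3

((0, 0, 0, 0, 1); (2, 2, 0, 2, 0); (2, 2, 2, 0, 0))


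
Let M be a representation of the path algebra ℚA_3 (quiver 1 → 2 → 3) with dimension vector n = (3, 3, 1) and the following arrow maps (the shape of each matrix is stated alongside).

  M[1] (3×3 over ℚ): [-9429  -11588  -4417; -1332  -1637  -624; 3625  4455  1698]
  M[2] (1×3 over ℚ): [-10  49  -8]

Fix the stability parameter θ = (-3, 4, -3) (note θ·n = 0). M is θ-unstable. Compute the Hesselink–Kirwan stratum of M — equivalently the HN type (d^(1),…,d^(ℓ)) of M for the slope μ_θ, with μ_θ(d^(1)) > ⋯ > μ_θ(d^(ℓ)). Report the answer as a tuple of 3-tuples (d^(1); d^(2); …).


Interval decomposition of M: I[1,2]^2, I[1,3].
HN type (ℓ=3): μ^(1)=4; μ^(2)=1/2; μ^(3)=-3

((0, 2, 0); (0, 1, 1); (3, 0, 0))


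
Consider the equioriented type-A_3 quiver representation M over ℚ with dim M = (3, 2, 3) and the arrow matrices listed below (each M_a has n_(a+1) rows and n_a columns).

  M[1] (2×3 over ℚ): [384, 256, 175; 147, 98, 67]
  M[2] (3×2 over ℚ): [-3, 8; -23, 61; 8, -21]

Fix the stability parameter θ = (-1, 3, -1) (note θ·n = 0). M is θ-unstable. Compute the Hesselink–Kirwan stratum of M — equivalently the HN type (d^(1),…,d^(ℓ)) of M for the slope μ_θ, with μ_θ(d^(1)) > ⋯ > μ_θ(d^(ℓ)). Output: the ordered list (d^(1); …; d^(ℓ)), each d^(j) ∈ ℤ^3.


Via rank(M_{q-1}∘⋯∘M_p): M ≅ I[1,1], I[1,3]^2, I[3,3].
μ_θ-semistable layers: μ^(1)=1; μ^(2)=-1

((0, 2, 2); (3, 0, 1))


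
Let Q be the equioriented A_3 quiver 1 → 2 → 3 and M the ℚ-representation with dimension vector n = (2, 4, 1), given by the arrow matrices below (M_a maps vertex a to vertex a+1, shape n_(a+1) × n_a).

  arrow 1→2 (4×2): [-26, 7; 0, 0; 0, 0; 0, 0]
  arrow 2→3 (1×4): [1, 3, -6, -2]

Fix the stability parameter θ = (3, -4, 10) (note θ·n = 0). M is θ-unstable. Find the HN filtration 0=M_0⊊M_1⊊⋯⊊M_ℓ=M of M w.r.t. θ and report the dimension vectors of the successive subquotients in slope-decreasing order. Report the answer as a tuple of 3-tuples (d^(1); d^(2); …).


Barcode: M ≅ I[1,1], I[1,3], I[2,2]^3. HN layers by μ_θ (4 steps, strictly decreasing):
  μ^(1)=10; μ^(2)=3; μ^(3)=-1/2; μ^(4)=-4

((0, 0, 1); (1, 0, 0); (1, 1, 0); (0, 3, 0))


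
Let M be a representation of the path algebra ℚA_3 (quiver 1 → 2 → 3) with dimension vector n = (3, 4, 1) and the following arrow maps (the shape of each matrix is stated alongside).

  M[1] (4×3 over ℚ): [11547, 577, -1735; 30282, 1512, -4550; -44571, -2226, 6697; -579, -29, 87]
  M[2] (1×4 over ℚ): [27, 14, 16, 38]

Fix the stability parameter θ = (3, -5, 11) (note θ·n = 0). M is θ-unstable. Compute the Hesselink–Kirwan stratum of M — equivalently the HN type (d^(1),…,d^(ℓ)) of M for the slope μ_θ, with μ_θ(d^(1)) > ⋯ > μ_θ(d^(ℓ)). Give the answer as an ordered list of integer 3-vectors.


Via rank(M_{q-1}∘⋯∘M_p): M ≅ I[1,1], I[1,2], I[1,3], I[2,2]^2.
μ_θ-semistable layers: μ^(1)=11; μ^(2)=3; μ^(3)=-1; μ^(4)=-5

((0, 0, 1); (1, 0, 0); (2, 2, 0); (0, 2, 0))


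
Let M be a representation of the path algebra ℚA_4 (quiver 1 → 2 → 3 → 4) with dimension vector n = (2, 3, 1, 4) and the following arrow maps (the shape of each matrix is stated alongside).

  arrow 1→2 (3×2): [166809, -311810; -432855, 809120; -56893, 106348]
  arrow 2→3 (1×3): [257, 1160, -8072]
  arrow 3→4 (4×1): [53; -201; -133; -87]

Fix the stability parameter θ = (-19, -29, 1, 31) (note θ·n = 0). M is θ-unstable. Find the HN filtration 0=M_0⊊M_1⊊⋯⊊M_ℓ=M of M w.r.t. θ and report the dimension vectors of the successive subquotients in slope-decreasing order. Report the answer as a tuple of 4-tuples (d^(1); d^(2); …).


Via rank(M_{q-1}∘⋯∘M_p): M ≅ I[1,2], I[1,4], I[2,2], I[4,4]^3.
μ_θ-semistable layers: μ^(1)=31; μ^(2)=1; μ^(3)=-24; μ^(4)=-29

((0, 0, 0, 4); (0, 0, 1, 0); (2, 2, 0, 0); (0, 1, 0, 0))


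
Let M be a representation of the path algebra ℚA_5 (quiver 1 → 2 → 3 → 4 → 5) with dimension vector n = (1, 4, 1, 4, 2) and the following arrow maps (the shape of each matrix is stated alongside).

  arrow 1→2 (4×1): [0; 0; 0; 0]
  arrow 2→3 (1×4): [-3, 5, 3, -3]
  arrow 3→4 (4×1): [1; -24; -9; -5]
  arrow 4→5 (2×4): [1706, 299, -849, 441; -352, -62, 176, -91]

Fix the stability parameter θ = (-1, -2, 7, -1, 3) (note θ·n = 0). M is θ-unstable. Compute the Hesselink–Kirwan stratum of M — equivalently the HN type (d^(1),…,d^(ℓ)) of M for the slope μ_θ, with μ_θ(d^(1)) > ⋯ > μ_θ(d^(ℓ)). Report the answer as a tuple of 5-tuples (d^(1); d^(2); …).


Barcode: M ≅ I[1,1], I[2,2]^3, I[2,5], I[4,4]^2, I[4,5]. HN layers by μ_θ (3 steps, strictly decreasing):
  μ^(1)=3; μ^(2)=-1; μ^(3)=-2

((0, 0, 1, 1, 2); (1, 0, 0, 3, 0); (0, 4, 0, 0, 0))


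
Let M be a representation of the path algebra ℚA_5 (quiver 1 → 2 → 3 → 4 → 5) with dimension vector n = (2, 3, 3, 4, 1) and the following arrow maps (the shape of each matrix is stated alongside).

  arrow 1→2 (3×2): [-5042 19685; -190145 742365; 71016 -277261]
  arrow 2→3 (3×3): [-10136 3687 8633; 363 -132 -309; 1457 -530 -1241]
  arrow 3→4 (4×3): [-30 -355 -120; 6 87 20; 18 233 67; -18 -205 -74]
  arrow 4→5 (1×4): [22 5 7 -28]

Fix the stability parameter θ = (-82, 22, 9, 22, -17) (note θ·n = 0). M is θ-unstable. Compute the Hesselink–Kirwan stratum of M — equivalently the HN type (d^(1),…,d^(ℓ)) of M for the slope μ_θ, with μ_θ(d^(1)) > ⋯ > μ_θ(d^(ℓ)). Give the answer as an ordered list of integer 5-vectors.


Barcode: M ≅ I[1,2], I[1,3], I[2,5], I[3,4], I[4,4]^2. HN layers by μ_θ (4 steps, strictly decreasing):
  μ^(1)=22; μ^(2)=31/2; μ^(3)=9; μ^(4)=-82

((0, 1, 0, 3, 0); (0, 1, 1, 0, 0); (0, 1, 2, 1, 1); (2, 0, 0, 0, 0))


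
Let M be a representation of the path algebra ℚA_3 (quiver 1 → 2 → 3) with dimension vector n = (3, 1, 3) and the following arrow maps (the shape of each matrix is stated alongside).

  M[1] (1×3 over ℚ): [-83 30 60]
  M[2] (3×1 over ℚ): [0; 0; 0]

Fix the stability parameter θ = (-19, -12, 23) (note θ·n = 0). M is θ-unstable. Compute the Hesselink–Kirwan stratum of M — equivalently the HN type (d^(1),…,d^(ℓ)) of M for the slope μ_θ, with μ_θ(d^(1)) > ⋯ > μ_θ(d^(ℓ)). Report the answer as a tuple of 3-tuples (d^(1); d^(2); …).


Via rank(M_{q-1}∘⋯∘M_p): M ≅ I[1,1]^2, I[1,2], I[3,3]^3.
μ_θ-semistable layers: μ^(1)=23; μ^(2)=-12; μ^(3)=-19

((0, 0, 3); (0, 1, 0); (3, 0, 0))


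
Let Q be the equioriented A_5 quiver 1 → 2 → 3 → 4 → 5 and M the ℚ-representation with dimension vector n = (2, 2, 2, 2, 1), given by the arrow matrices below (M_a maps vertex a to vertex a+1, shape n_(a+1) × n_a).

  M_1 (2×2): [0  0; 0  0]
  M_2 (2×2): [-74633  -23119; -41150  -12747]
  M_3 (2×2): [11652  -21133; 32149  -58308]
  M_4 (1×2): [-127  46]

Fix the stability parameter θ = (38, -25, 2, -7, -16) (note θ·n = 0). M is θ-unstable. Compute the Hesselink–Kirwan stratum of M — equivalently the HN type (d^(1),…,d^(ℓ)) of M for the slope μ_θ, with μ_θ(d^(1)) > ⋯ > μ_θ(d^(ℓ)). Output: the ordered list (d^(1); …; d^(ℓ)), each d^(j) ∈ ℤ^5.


Interval decomposition of M: I[1,1]^2, I[2,4], I[2,5].
HN type (ℓ=4): μ^(1)=38; μ^(2)=-5/2; μ^(3)=-7; μ^(4)=-25

((2, 0, 0, 0, 0); (0, 0, 1, 1, 0); (0, 0, 1, 1, 1); (0, 2, 0, 0, 0))


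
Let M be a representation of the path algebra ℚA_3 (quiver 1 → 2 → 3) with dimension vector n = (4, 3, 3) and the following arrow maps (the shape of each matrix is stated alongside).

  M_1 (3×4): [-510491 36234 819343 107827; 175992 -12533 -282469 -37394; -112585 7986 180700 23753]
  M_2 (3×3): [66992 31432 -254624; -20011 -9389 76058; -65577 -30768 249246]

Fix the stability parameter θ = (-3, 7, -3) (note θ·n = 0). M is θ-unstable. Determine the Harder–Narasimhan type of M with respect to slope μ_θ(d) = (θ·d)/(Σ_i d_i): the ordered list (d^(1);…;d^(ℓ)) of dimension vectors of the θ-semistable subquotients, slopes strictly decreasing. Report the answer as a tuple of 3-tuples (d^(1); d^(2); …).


Barcode: M ≅ I[1,1], I[1,2], I[1,3]^2, I[3,3]. HN layers by μ_θ (3 steps, strictly decreasing):
  μ^(1)=7; μ^(2)=2; μ^(3)=-3

((0, 1, 0); (0, 2, 2); (4, 0, 1))


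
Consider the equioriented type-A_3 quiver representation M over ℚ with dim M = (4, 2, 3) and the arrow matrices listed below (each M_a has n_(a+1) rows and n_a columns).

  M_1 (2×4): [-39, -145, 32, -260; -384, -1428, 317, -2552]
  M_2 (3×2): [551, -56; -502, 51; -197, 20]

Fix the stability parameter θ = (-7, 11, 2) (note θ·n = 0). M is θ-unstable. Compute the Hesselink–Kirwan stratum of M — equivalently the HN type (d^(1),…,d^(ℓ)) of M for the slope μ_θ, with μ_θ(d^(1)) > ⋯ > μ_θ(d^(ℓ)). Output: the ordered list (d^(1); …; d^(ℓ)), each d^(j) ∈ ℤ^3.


Interval decomposition of M: I[1,1]^2, I[1,3]^2, I[3,3].
HN type (ℓ=3): μ^(1)=13/2; μ^(2)=2; μ^(3)=-7

((0, 2, 2); (0, 0, 1); (4, 0, 0))
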